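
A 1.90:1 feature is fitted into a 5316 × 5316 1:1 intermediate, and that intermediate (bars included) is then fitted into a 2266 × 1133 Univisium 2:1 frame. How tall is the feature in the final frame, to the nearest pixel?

596 px

First fit — 1.90:1 into 5316×5316 spans the width: 5316.00 × 2797.89.
The 1:1 canvas is height-limited in 2266×1133, giving 1133.00 × 1133.00; scale factor 0.2131.
Applying the same ×0.2131: 2797.89 → 596.32.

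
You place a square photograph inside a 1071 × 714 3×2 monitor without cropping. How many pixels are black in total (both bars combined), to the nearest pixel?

Since 1.000 < 1.500, the photograph is height-limited.
Content width = 714 × 1/1 ≈ 714.0000 px.
Leftover width: 1071 − 714.0000 = 357.0000 px.
Across the 714-px span: 357.0000 × 714 ≈ 254898 px.

254898 pixels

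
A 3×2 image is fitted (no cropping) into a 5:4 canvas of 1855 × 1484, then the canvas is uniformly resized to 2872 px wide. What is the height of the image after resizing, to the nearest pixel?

At 1855×1484 the image is width-limited, so height = 1855 × 2/3 ≈ 1236.67 px.
Scaling 1855 → 2872 is ×1.5482, so the height becomes 1236.67 × 1.5482 ≈ 1914.67 px.

1915 px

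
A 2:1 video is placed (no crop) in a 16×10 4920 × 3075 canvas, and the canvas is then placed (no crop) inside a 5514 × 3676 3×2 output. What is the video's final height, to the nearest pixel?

2757 px

First fit — 2:1 into 4920×3075 spans the width: 4920.00 × 2460.00.
The 16×10 canvas is width-limited in 5514×3676, giving 5514.00 × 3446.25; scale factor 1.1207.
So the video's height is 2460.00 × 1.1207 ≈ 2757.00.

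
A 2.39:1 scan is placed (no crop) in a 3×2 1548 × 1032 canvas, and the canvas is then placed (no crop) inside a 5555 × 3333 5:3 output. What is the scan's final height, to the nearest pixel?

2092 px

Inside the 1548×1032 canvas the scan is width-limited at 1548.00 × 647.70.
3×2 in 5555×3333: fills the height, so the intermediate becomes 4999.50 × 3333.00 — a scale of ×3.2297.
Applying the same ×3.2297: 647.70 → 2091.84.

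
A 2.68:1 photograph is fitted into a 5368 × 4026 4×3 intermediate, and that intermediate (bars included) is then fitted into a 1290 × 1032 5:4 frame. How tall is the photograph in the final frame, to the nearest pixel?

Inside the 5368×4026 canvas the photograph is width-limited at 5368.00 × 2002.99.
The 4×3 canvas is width-limited in 1290×1032, giving 1290.00 × 967.50; scale factor 0.2403.
Applying the same ×0.2403: 2002.99 → 481.34.

481 px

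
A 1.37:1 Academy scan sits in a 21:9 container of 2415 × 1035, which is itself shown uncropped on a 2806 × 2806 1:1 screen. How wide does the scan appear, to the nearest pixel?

1648 px

First fit — 1.37:1 Academy into 2415×1035 spans the height: 1417.95 × 1035.00.
Second fit — the 21:9 canvas into 2806×2806 spans the width: 2806.00 × 1202.57 (×1.1619 from 2415×1035).
The scan scales with it: width 1417.95 × 1.1619 ≈ 1647.52.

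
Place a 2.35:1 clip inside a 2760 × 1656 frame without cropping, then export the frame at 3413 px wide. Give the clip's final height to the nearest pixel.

At 2760×1656 the clip is width-limited, so height = 2760 / 2.350 ≈ 1174.47 px.
The frame scales by 3413/2760 = 1.2366; 1174.47 × 1.2366 ≈ 1452.34 px.

1452 px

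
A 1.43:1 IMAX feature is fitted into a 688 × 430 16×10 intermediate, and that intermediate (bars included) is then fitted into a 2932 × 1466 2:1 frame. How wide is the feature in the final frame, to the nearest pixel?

2096 px

1.43:1 IMAX in 688×430: fills the height, so the feature is 614.90 × 430.00.
Second fit — the 16×10 canvas into 2932×1466 spans the height: 2345.60 × 1466.00 (×3.4093 from 688×430).
So the feature's width is 614.90 × 3.4093 ≈ 2096.38.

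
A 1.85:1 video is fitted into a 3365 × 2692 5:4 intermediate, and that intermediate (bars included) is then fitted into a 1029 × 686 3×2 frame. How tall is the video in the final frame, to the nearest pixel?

464 px

Inside the 3365×2692 canvas the video is width-limited at 3365.00 × 1818.92.
Second fit — the 5:4 canvas into 1029×686 spans the height: 857.50 × 686.00 (×0.2548 from 3365×2692).
The video scales with it: height 1818.92 × 0.2548 ≈ 463.51.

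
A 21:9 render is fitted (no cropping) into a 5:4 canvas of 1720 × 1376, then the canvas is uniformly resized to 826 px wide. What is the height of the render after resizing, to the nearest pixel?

354 px

At 1720×1376 the render is width-limited, so height = 1720 × 9/21 ≈ 737.14 px.
Scaling 1720 → 826 is ×0.4802, so the height becomes 737.14 × 0.4802 ≈ 354.00 px.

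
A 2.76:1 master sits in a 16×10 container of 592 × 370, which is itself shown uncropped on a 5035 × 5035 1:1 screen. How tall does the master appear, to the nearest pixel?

1824 px

First fit — 2.76:1 into 592×370 spans the width: 592.00 × 214.49.
The 16×10 canvas is width-limited in 5035×5035, giving 5035.00 × 3146.88; scale factor 8.5051.
The master scales with it: height 214.49 × 8.5051 ≈ 1824.28.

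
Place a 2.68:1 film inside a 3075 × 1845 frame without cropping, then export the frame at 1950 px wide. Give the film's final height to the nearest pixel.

Fitted into 3075×1845, the film spans the width; its height is 3075 / 2.680 ≈ 1147.39 px.
The frame scales by 1950/3075 = 0.6341; 1147.39 × 0.6341 ≈ 727.61 px.

728 px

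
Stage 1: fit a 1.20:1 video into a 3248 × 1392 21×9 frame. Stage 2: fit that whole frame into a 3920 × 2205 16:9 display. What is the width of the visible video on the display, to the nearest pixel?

Inside the 3248×1392 canvas the video is height-limited at 1670.40 × 1392.00.
Second fit — the 21×9 canvas into 3920×2205 spans the width: 3920.00 × 1680.00 (×1.2069 from 3248×1392).
Applying the same ×1.2069: 1670.40 → 2016.00.

2016 px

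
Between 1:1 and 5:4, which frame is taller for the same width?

1:1

1 and 5:4 = 1.25; 1.25 > 1. The smaller width-to-height ratio is the taller frame.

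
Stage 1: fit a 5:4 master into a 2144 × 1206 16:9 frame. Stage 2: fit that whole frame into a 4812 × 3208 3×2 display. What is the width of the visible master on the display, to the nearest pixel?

5:4 in 2144×1206: fills the height, so the master is 1507.50 × 1206.00.
The 16:9 canvas is width-limited in 4812×3208, giving 4812.00 × 2706.75; scale factor 2.2444.
So the master's width is 1507.50 × 2.2444 ≈ 3383.44.

3383 px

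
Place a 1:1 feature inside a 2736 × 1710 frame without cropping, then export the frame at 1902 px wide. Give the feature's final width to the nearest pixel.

At 2736×1710 the feature is height-limited, so width = 1710 × 1/1 ≈ 1710.00 px.
The frame scales by 1902/2736 = 0.6952; 1710.00 × 0.6952 ≈ 1188.75 px.

1189 px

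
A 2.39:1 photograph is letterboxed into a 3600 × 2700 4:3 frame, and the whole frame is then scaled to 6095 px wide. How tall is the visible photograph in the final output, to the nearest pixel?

2550 px

At 3600×2700 the photograph is width-limited, so height = 3600 / 2.390 ≈ 1506.28 px.
Resizing to 6095 px wide multiplies everything by 1.6931: 1506.28 → 2550.21 px.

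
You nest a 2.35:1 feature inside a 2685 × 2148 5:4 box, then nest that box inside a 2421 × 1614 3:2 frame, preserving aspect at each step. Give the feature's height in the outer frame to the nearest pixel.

859 px

Inside the 2685×2148 canvas the feature is width-limited at 2685.00 × 1142.55.
5:4 in 2421×1614: fills the height, so the intermediate becomes 2017.50 × 1614.00 — a scale of ×0.7514.
So the feature's height is 1142.55 × 0.7514 ≈ 858.51.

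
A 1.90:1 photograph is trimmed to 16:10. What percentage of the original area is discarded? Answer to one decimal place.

The height stays; only width is cut (since 16:10 is narrower than 1.90:1).
Fraction kept = (1.600)/(1.900) ≈ 84.21%, so 15.79% is lost.

15.8%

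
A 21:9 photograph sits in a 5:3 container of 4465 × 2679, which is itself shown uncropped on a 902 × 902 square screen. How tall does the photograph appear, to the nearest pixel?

Inside the 4465×2679 canvas the photograph is width-limited at 4465.00 × 1913.57.
5:3 in 902×902: fills the width, so the intermediate becomes 902.00 × 541.20 — a scale of ×0.2020.
The photograph scales with it: height 1913.57 × 0.2020 ≈ 386.57.

387 px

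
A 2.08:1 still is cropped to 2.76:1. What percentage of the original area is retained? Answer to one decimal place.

75.4%

2.76:1 is wider than 2.08:1, so the crop keeps the full width and trims the height.
Area ratio = (2.080)/(2.760) = 75.36% retained.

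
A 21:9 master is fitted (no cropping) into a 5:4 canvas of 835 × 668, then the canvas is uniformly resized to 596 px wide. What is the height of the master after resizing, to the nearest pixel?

255 px

Fitted into 835×668, the master spans the width; its height is 835 × 9/21 ≈ 357.86 px.
Scaling 835 → 596 is ×0.7138, so the height becomes 357.86 × 0.7138 ≈ 255.43 px.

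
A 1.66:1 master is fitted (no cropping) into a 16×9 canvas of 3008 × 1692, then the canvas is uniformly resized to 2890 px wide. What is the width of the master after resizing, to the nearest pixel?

At 3008×1692 the master is height-limited, so width = 1692 × 1.660 ≈ 2808.72 px.
Scaling 3008 → 2890 is ×0.9608, so the width becomes 2808.72 × 0.9608 ≈ 2698.54 px.

2699 px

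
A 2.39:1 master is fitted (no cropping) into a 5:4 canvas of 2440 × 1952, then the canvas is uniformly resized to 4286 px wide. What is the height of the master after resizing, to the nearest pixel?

Fitted into 2440×1952, the master spans the width; its height is 2440 / 2.390 ≈ 1020.92 px.
Resizing to 4286 px wide multiplies everything by 1.7566: 1020.92 → 1793.31 px.

1793 px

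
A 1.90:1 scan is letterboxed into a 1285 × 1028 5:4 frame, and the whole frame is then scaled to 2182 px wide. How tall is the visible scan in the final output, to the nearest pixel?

In the 1285×1028 frame the scan fills the width: height = 1285 / 1.900 ≈ 676.32 px.
Resizing to 2182 px wide multiplies everything by 1.6981: 676.32 → 1148.42 px.

1148 px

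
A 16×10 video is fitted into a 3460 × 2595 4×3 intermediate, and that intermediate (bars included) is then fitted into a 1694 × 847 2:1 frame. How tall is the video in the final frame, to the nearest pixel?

706 px

First fit — 16×10 into 3460×2595 spans the width: 3460.00 × 2162.50.
Second fit — the 4×3 canvas into 1694×847 spans the height: 1129.33 × 847.00 (×0.3264 from 3460×2595).
So the video's height is 2162.50 × 0.3264 ≈ 705.83.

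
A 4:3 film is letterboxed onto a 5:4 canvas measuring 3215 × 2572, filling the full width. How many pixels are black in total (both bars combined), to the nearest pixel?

Content height = 3215 × 3/4 ≈ 2411.2500 px.
2572 − 2411.2500 = 160.7500 px of bars.
That's 160.7500 × 3215 ≈ 516811 black pixels.

516811 pixels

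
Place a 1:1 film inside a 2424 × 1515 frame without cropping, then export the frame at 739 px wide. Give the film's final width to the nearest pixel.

462 px

Fitted into 2424×1515, the film spans the height; its width is 1515 × 1/1 ≈ 1515.00 px.
Resizing to 739 px wide multiplies everything by 0.3049: 1515.00 → 461.88 px.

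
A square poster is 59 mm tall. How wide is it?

59 / 1 × 1 = 59.

59 mm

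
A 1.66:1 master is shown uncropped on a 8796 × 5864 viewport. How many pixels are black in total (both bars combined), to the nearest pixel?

1.66:1 (1.660) > 3×2 (1.500), so the master fills the width.
Content height = 8796 / 1.660 ≈ 5298.7952 px.
5864 − 5298.7952 = 565.2048 px of bars.
Bar area = 565.2048 × 8796 ≈ 4971542 px.

4971542 pixels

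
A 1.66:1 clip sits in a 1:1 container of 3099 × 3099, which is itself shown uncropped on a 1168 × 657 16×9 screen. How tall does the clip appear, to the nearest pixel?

1.66:1 in 3099×3099: fills the width, so the clip is 3099.00 × 1866.87.
1:1 in 1168×657: fills the height, so the intermediate becomes 657.00 × 657.00 — a scale of ×0.2120.
Applying the same ×0.2120: 1866.87 → 395.78.

396 px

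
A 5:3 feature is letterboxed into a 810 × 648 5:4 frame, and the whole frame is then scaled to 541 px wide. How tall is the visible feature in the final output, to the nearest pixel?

325 px

At 810×648 the feature is width-limited, so height = 810 × 3/5 ≈ 486.00 px.
Resizing to 541 px wide multiplies everything by 0.6679: 486.00 → 324.60 px.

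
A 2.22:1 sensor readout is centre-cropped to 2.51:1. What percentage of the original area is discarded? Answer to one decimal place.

11.6%

The width stays; only height is cut (since 2.51:1 is wider than 2.22:1).
(2.220)/(2.510) ≈ 0.884 of the area survives, leaving 11.55% discarded.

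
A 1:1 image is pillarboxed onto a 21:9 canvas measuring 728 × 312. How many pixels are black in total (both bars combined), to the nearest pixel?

129792 pixels

1:1 (1.000) < 21:9 (2.333), so the image fills the height.
Content width = 312 × 1/1 ≈ 312.0000 px.
728 − 312.0000 = 416.0000 px of bars.
Across the 312-px span: 416.0000 × 312 ≈ 129792 px.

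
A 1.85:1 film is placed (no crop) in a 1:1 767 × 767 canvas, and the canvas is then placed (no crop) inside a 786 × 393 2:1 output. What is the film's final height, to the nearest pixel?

212 px

1.85:1 in 767×767: fills the width, so the film is 767.00 × 414.59.
1:1 in 786×393: fills the height, so the intermediate becomes 393.00 × 393.00 — a scale of ×0.5124.
The film scales with it: height 414.59 × 0.5124 ≈ 212.43.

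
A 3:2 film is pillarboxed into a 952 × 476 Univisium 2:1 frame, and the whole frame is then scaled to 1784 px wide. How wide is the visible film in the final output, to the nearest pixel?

At 952×476 the film is height-limited, so width = 476 × 3/2 ≈ 714.00 px.
The frame scales by 1784/952 = 1.8739; 714.00 × 1.8739 ≈ 1338.00 px.

1338 px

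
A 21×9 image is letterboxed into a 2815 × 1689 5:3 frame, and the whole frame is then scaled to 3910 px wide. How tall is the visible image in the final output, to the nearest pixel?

1676 px

In the 2815×1689 frame the image fills the width: height = 2815 × 9/21 ≈ 1206.43 px.
Resizing to 3910 px wide multiplies everything by 1.3890: 1206.43 → 1675.71 px.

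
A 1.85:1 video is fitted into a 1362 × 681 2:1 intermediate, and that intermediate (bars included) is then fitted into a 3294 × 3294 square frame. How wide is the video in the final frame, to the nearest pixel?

3047 px

First fit — 1.85:1 into 1362×681 spans the height: 1259.85 × 681.00.
The 2:1 canvas is width-limited in 3294×3294, giving 3294.00 × 1647.00; scale factor 2.4185.
The video scales with it: width 1259.85 × 2.4185 ≈ 3046.95.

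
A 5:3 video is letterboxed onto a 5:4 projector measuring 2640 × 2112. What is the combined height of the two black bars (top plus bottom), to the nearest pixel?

5:3 (1.667) > 5:4 (1.250), so the video fills the width.
The video is 2640 × 3/5 ≈ 1584.00 px tall.
Leftover height: 2112 − 1584.00 = 528.00 px.

528 px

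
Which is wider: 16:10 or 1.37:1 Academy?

16:10

16:10 = 1.6 and 1.37; 1.6 > 1.37.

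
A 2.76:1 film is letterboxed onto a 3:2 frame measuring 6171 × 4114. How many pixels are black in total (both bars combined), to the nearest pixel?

11589943 pixels

Since 2.760 > 1.500, the film is width-limited.
The film is 6171 / 2.760 ≈ 2235.8696 px tall.
4114 − 2235.8696 = 1878.1304 px of bars.
Bar area = 1878.1304 × 6171 ≈ 11589943 px.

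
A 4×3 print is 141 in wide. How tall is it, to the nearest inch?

106 in

141 × 3/4 = 105.75.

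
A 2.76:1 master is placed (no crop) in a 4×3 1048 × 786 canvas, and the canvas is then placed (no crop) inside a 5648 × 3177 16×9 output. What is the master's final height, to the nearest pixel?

1535 px

2.76:1 in 1048×786: fills the width, so the master is 1048.00 × 379.71.
4×3 in 5648×3177: fills the height, so the intermediate becomes 4236.00 × 3177.00 — a scale of ×4.0420.
The master scales with it: height 379.71 × 4.0420 ≈ 1534.78.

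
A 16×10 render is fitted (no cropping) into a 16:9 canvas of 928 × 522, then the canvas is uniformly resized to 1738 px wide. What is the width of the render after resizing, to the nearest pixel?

1564 px

At 928×522 the render is height-limited, so width = 522 × 16/10 ≈ 835.20 px.
Scaling 928 → 1738 is ×1.8728, so the width becomes 835.20 × 1.8728 ≈ 1564.20 px.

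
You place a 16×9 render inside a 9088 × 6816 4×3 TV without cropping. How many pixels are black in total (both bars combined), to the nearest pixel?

15485952 pixels

Since 1.778 > 1.333, the render is width-limited.
Content height = 9088 × 9/16 ≈ 5112.0000 px.
Leftover height: 6816 − 5112.0000 = 1704.0000 px.
Bar area = 1704.0000 × 9088 ≈ 15485952 px.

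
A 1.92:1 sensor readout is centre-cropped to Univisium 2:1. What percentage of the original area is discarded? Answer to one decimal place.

The width stays; only height is cut (since Univisium 2:1 is wider than 1.92:1).
Fraction kept = (1.920)/(2.000) ≈ 96.00%, so 4.00% is lost.

4.0%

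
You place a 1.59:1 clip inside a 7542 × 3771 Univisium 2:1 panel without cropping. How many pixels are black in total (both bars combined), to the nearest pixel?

Since 1.590 < 2.000, the clip is height-limited.
The clip is 3771 × 1.590 ≈ 5995.8900 px wide.
Black = 7542 − 5995.8900 = 1546.1100 px.
That's 1546.1100 × 3771 ≈ 5830381 black pixels.

5830381 pixels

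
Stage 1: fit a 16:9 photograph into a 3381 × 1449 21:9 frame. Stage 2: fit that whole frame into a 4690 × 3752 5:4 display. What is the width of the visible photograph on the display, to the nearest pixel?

16:9 in 3381×1449: fills the height, so the photograph is 2576.00 × 1449.00.
The 21:9 canvas is width-limited in 4690×3752, giving 4690.00 × 2010.00; scale factor 1.3872.
Applying the same ×1.3872: 2576.00 → 3573.33.

3573 px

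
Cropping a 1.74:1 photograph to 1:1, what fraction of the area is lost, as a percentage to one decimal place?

42.5%

The height stays; only width is cut (since 1:1 is narrower than 1.74:1).
(1.000)/(1.740) ≈ 0.575 of the area survives, leaving 42.53% discarded.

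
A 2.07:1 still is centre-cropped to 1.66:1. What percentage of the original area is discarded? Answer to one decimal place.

Going from 2.07:1 to 1.66:1 means cutting width while keeping height.
Fraction kept = (1.660)/(2.070) ≈ 80.19%, so 19.81% is lost.

19.8%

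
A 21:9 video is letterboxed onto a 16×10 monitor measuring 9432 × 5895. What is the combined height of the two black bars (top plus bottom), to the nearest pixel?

1853 px

21:9 (2.333) > 16×10 (1.600), so the video fills the width.
That makes the image 4042.29 px tall (9432 × 9/21).
Leftover height: 5895 − 4042.29 = 1852.71 px.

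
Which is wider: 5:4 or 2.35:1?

5:4 = 1.25 and 2.35; 2.35 > 1.25.

2.35:1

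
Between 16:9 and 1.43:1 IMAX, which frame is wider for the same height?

16:9

16:9 = 1.778 and 1.43; 1.778 > 1.43.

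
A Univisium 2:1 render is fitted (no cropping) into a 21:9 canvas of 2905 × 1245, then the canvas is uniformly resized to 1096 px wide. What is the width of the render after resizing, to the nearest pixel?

939 px

At 2905×1245 the render is height-limited, so width = 1245 × 2/1 ≈ 2490.00 px.
Scaling 2905 → 1096 is ×0.3773, so the width becomes 2490.00 × 0.3773 ≈ 939.43 px.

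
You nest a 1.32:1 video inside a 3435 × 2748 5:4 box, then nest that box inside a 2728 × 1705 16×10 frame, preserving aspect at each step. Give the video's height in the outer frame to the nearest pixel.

1.32:1 in 3435×2748: fills the width, so the video is 3435.00 × 2602.27.
The 5:4 canvas is height-limited in 2728×1705, giving 2131.25 × 1705.00; scale factor 0.6205.
The video scales with it: height 2602.27 × 0.6205 ≈ 1614.58.

1615 px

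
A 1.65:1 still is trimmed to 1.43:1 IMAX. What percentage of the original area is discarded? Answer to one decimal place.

Going from 1.65:1 to 1.43:1 IMAX means cutting width while keeping height.
(1.430)/(1.650) ≈ 0.867 of the area survives, leaving 13.33% discarded.

13.3%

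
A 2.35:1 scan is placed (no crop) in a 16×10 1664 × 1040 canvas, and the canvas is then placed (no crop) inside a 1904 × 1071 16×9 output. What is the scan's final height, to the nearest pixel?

729 px

First fit — 2.35:1 into 1664×1040 spans the width: 1664.00 × 708.09.
16×10 in 1904×1071: fills the height, so the intermediate becomes 1713.60 × 1071.00 — a scale of ×1.0298.
The scan scales with it: height 708.09 × 1.0298 ≈ 729.19.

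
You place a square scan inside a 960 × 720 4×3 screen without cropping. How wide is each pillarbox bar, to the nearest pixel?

Since 1.000 < 1.333, the scan is height-limited.
That makes the image 720.00 px wide (720 × 1/1).
Black = 960 − 720.00 = 240.00 px, or 120.00 per bar.

120 px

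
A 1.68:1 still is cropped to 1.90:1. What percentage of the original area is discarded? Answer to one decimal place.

The width stays; only height is cut (since 1.90:1 is wider than 1.68:1).
(1.680)/(1.900) ≈ 0.884 of the area survives, leaving 11.58% discarded.

11.6%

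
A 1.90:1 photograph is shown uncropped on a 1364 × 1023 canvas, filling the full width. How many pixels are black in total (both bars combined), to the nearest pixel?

Content height = 1364 / 1.900 ≈ 717.8947 px.
Leftover height: 1023 − 717.8947 = 305.1053 px.
Across the 1364-px span: 305.1053 × 1364 ≈ 416164 px.

416164 pixels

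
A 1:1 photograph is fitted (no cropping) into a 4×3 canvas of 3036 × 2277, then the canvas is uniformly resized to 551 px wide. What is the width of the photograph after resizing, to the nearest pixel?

413 px

At 3036×2277 the photograph is height-limited, so width = 2277 × 1/1 ≈ 2277.00 px.
Resizing to 551 px wide multiplies everything by 0.1815: 2277.00 → 413.25 px.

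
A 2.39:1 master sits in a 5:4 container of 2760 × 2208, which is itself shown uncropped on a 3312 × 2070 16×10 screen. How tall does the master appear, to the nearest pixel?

First fit — 2.39:1 into 2760×2208 spans the width: 2760.00 × 1154.81.
5:4 in 3312×2070: fills the height, so the intermediate becomes 2587.50 × 2070.00 — a scale of ×0.9375.
Applying the same ×0.9375: 1154.81 → 1082.64.

1083 px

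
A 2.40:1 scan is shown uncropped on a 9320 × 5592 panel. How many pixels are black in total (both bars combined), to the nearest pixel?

2.40:1 (2.400) > 5:3 (1.667), so the scan fills the width.
That makes the image 3883.3333 px tall (9320 / 2.400).
5592 − 3883.3333 = 1708.6667 px of bars.
That's 1708.6667 × 9320 ≈ 15924773 black pixels.

15924773 pixels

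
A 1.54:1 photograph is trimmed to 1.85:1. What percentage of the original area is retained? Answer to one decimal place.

1.85:1 is wider than 1.54:1, so the crop keeps the full width and trims the height.
Fraction kept = (1.540)/(1.850) ≈ 83.24%.

83.2%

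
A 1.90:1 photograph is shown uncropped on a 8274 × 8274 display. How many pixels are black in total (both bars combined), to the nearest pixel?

Since 1.900 > 1.000, the photograph is width-limited.
The photograph is 8274 / 1.900 ≈ 4354.7368 px tall.
Leftover height: 8274 − 4354.7368 = 3919.2632 px.
That's 3919.2632 × 8274 ≈ 32427983 black pixels.

32427983 pixels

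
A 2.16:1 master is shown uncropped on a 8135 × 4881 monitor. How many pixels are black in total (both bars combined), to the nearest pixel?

9068868 pixels

2.16:1 is wider than 5:3, so it spans the full width.
The master is 8135 / 2.160 ≈ 3766.2037 px tall.
4881 − 3766.2037 = 1114.7963 px of bars.
Bar area = 1114.7963 × 8135 ≈ 9068868 px.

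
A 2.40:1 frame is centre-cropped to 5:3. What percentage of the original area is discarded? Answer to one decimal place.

The height stays; only width is cut (since 5:3 is narrower than 2.40:1).
Fraction kept = (1.667)/(2.400) ≈ 69.44%, so 30.56% is lost.

30.6%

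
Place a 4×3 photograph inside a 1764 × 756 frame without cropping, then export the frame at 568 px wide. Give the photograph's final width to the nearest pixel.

325 px

Fitted into 1764×756, the photograph spans the height; its width is 756 × 4/3 ≈ 1008.00 px.
Scaling 1764 → 568 is ×0.3220, so the width becomes 1008.00 × 0.3220 ≈ 324.57 px.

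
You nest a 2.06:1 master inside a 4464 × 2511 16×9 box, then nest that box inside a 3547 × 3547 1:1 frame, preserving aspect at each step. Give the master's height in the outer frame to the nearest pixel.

1722 px

2.06:1 in 4464×2511: fills the width, so the master is 4464.00 × 2166.99.
Second fit — the 16×9 canvas into 3547×3547 spans the width: 3547.00 × 1995.19 (×0.7946 from 4464×2511).
So the master's height is 2166.99 × 0.7946 ≈ 1721.84.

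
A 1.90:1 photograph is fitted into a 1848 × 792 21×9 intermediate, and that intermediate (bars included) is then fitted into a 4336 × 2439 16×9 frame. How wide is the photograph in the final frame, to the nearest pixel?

3531 px

First fit — 1.90:1 into 1848×792 spans the height: 1504.80 × 792.00.
21×9 in 4336×2439: fills the width, so the intermediate becomes 4336.00 × 1858.29 — a scale of ×2.3463.
Applying the same ×2.3463: 1504.80 → 3530.74.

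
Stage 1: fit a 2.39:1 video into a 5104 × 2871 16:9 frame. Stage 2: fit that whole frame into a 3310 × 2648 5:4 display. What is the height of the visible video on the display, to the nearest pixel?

Inside the 5104×2871 canvas the video is width-limited at 5104.00 × 2135.56.
Second fit — the 16:9 canvas into 3310×2648 spans the width: 3310.00 × 1861.88 (×0.6485 from 5104×2871).
Applying the same ×0.6485: 2135.56 → 1384.94.

1385 px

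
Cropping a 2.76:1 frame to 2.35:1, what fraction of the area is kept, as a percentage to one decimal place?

The height stays; only width is cut (since 2.35:1 is narrower than 2.76:1).
(2.350)/(2.760) ≈ 0.851 of the area survives.

85.1%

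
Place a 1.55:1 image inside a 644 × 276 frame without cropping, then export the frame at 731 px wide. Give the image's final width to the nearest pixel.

486 px

In the 644×276 frame the image fills the height: width = 276 × 1.550 ≈ 427.80 px.
Resizing to 731 px wide multiplies everything by 1.1351: 427.80 → 485.59 px.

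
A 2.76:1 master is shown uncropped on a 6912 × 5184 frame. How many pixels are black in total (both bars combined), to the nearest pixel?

18521756 pixels

Since 2.760 > 1.333, the master is width-limited.
Content height = 6912 / 2.760 ≈ 2504.3478 px.
5184 − 2504.3478 = 2679.6522 px of bars.
Across the 6912-px span: 2679.6522 × 6912 ≈ 18521756 px.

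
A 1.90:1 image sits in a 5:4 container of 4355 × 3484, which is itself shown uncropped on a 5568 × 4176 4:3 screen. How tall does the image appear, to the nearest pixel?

First fit — 1.90:1 into 4355×3484 spans the width: 4355.00 × 2292.11.
5:4 in 5568×4176: fills the height, so the intermediate becomes 5220.00 × 4176.00 — a scale of ×1.1986.
So the image's height is 2292.11 × 1.1986 ≈ 2747.37.

2747 px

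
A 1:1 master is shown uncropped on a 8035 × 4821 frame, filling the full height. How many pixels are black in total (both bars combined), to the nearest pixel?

That makes the image 4821.0000 px wide (4821 × 1/1).
Black = 8035 − 4821.0000 = 3214.0000 px.
Across the 4821-px span: 3214.0000 × 4821 ≈ 15494694 px.

15494694 pixels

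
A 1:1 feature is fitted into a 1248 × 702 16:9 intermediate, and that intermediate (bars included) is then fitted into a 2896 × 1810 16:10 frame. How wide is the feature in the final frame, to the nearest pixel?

1629 px

1:1 in 1248×702: fills the height, so the feature is 702.00 × 702.00.
Second fit — the 16:9 canvas into 2896×1810 spans the width: 2896.00 × 1629.00 (×2.3205 from 1248×702).
The feature scales with it: width 702.00 × 2.3205 ≈ 1629.00.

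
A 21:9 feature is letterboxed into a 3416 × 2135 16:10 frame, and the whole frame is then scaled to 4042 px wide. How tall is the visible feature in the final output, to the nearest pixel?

1732 px

In the 3416×2135 frame the feature fills the width: height = 3416 × 9/21 ≈ 1464.00 px.
Resizing to 4042 px wide multiplies everything by 1.1833: 1464.00 → 1732.29 px.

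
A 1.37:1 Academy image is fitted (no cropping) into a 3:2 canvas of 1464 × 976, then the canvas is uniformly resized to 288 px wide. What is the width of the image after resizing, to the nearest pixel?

263 px

In the 1464×976 frame the image fills the height: width = 976 × 1.370 ≈ 1337.12 px.
The frame scales by 288/1464 = 0.1967; 1337.12 × 0.1967 ≈ 263.04 px.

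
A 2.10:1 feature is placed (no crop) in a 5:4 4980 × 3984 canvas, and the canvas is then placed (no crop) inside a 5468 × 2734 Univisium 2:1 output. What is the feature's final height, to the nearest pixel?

1627 px

First fit — 2.10:1 into 4980×3984 spans the width: 4980.00 × 2371.43.
The 5:4 canvas is height-limited in 5468×2734, giving 3417.50 × 2734.00; scale factor 0.6862.
The feature scales with it: height 2371.43 × 0.6862 ≈ 1627.38.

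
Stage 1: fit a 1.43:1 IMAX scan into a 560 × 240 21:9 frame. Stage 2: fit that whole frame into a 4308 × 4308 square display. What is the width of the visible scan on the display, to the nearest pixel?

2640 px

Inside the 560×240 canvas the scan is height-limited at 343.20 × 240.00.
21:9 in 4308×4308: fills the width, so the intermediate becomes 4308.00 × 1846.29 — a scale of ×7.6929.
Applying the same ×7.6929: 343.20 → 2640.19.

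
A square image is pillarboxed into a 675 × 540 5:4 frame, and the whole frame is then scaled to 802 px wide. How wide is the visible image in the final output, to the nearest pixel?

Fitted into 675×540, the image spans the height; its width is 540 × 1/1 ≈ 540.00 px.
Resizing to 802 px wide multiplies everything by 1.1881: 540.00 → 641.60 px.

642 px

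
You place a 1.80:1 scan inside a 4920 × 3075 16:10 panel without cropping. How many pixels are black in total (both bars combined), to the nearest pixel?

1681000 pixels

1.80:1 is wider than 16:10, so it spans the full width.
Content height = 4920 / 1.800 ≈ 2733.3333 px.
Black = 3075 − 2733.3333 = 341.6667 px.
Bar area = 341.6667 × 4920 ≈ 1681000 px.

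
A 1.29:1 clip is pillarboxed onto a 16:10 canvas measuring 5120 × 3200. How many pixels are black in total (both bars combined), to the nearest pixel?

3174400 pixels

1.29:1 is narrower than 16:10, so it spans the full height.
That makes the image 4128.0000 px wide (3200 × 1.290).
Leftover width: 5120 − 4128.0000 = 992.0000 px.
That's 992.0000 × 3200 ≈ 3174400 black pixels.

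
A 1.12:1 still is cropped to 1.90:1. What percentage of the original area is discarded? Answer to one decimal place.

1.90:1 is wider than 1.12:1, so the crop keeps the full width and trims the height.
Area ratio = (1.120)/(1.900) = 58.95%; the remaining 41.05% is cropped out.

41.1%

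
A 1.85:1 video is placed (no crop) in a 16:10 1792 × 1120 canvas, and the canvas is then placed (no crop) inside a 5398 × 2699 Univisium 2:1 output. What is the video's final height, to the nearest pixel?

Inside the 1792×1120 canvas the video is width-limited at 1792.00 × 968.65.
Second fit — the 16:10 canvas into 5398×2699 spans the height: 4318.40 × 2699.00 (×2.4098 from 1792×1120).
Applying the same ×2.4098: 968.65 → 2334.27.

2334 px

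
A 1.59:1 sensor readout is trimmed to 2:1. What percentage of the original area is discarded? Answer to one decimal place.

The width stays; only height is cut (since 2:1 is wider than 1.59:1).
Area ratio = (1.590)/(2.000) = 79.50%; the remaining 20.50% is cropped out.

20.5%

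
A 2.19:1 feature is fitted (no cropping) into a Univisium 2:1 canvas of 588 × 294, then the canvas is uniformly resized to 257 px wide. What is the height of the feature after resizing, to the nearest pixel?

117 px

In the 588×294 frame the feature fills the width: height = 588 / 2.190 ≈ 268.49 px.
The frame scales by 257/588 = 0.4371; 268.49 × 0.4371 ≈ 117.35 px.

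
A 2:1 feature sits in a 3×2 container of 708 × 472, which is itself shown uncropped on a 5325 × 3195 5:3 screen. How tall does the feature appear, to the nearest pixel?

2:1 in 708×472: fills the width, so the feature is 708.00 × 354.00.
Second fit — the 3×2 canvas into 5325×3195 spans the height: 4792.50 × 3195.00 (×6.7691 from 708×472).
Applying the same ×6.7691: 354.00 → 2396.25.

2396 px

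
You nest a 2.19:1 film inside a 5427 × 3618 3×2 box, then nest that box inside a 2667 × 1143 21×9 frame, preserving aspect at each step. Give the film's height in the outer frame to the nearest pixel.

First fit — 2.19:1 into 5427×3618 spans the width: 5427.00 × 2478.08.
Second fit — the 3×2 canvas into 2667×1143 spans the height: 1714.50 × 1143.00 (×0.3159 from 5427×3618).
Applying the same ×0.3159: 2478.08 → 782.88.

783 px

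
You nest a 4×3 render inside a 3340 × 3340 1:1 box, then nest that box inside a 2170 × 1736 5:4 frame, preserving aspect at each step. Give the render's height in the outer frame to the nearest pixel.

Inside the 3340×3340 canvas the render is width-limited at 3340.00 × 2505.00.
The 1:1 canvas is height-limited in 2170×1736, giving 1736.00 × 1736.00; scale factor 0.5198.
So the render's height is 2505.00 × 0.5198 ≈ 1302.00.

1302 px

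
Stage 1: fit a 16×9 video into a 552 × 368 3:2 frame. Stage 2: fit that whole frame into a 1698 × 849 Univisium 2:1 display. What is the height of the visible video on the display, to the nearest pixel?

Inside the 552×368 canvas the video is width-limited at 552.00 × 310.50.
3:2 in 1698×849: fills the height, so the intermediate becomes 1273.50 × 849.00 — a scale of ×2.3071.
The video scales with it: height 310.50 × 2.3071 ≈ 716.34.

716 px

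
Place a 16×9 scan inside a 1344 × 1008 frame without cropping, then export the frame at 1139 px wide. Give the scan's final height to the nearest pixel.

At 1344×1008 the scan is width-limited, so height = 1344 × 9/16 ≈ 756.00 px.
Scaling 1344 → 1139 is ×0.8475, so the height becomes 756.00 × 0.8475 ≈ 640.69 px.

641 px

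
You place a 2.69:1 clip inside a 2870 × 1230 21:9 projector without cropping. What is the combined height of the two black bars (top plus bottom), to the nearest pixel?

163 px

Since 2.690 > 2.333, the clip is width-limited.
The clip is 2870 / 2.690 ≈ 1066.91 px tall.
Black = 1230 − 1066.91 = 163.09 px.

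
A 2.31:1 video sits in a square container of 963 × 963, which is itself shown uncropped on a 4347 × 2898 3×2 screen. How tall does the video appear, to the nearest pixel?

1255 px

Inside the 963×963 canvas the video is width-limited at 963.00 × 416.88.
Second fit — the square canvas into 4347×2898 spans the height: 2898.00 × 2898.00 (×3.0093 from 963×963).
The video scales with it: height 416.88 × 3.0093 ≈ 1254.55.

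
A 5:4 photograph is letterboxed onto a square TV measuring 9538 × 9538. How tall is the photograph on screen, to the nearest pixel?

7630 px

5:4 (1.250) > square (1.000), so the photograph fills the width.
Content height = 9538 × 4/5 ≈ 7630.40 px.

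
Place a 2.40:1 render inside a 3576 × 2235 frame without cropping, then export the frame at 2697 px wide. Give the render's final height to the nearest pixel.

At 3576×2235 the render is width-limited, so height = 3576 / 2.400 ≈ 1490.00 px.
The frame scales by 2697/3576 = 0.7542; 1490.00 × 0.7542 ≈ 1123.75 px.

1124 px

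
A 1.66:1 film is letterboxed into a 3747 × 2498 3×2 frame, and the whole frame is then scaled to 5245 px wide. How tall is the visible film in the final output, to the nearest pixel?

3160 px

Fitted into 3747×2498, the film spans the width; its height is 3747 / 1.660 ≈ 2257.23 px.
Scaling 3747 → 5245 is ×1.3998, so the height becomes 2257.23 × 1.3998 ≈ 3159.64 px.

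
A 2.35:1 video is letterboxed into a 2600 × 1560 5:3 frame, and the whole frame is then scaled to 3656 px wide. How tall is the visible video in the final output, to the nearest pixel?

At 2600×1560 the video is width-limited, so height = 2600 / 2.350 ≈ 1106.38 px.
Scaling 2600 → 3656 is ×1.4062, so the height becomes 1106.38 × 1.4062 ≈ 1555.74 px.

1556 px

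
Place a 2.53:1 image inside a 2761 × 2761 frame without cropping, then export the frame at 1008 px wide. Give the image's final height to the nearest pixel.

Fitted into 2761×2761, the image spans the width; its height is 2761 / 2.530 ≈ 1091.30 px.
The frame scales by 1008/2761 = 0.3651; 1091.30 × 0.3651 ≈ 398.42 px.

398 px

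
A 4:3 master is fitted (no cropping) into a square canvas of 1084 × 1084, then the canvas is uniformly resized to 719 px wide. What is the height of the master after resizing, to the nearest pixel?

At 1084×1084 the master is width-limited, so height = 1084 × 3/4 ≈ 813.00 px.
Scaling 1084 → 719 is ×0.6633, so the height becomes 813.00 × 0.6633 ≈ 539.25 px.

539 px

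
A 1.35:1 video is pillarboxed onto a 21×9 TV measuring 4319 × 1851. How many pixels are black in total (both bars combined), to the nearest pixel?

1.35:1 (1.350) < 21×9 (2.333), so the video fills the height.
Content width = 1851 × 1.350 ≈ 2498.8500 px.
Black = 4319 − 2498.8500 = 1820.1500 px.
Across the 1851-px span: 1820.1500 × 1851 ≈ 3369098 px.

3369098 pixels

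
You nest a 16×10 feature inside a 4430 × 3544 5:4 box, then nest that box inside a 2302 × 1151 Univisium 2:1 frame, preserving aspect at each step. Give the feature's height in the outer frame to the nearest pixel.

First fit — 16×10 into 4430×3544 spans the width: 4430.00 × 2768.75.
5:4 in 2302×1151: fills the height, so the intermediate becomes 1438.75 × 1151.00 — a scale of ×0.3248.
Applying the same ×0.3248: 2768.75 → 899.22.

899 px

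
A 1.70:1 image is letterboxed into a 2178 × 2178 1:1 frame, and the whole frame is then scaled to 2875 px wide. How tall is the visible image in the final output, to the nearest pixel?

At 2178×2178 the image is width-limited, so height = 2178 / 1.700 ≈ 1281.18 px.
The frame scales by 2875/2178 = 1.3200; 1281.18 × 1.3200 ≈ 1691.18 px.

1691 px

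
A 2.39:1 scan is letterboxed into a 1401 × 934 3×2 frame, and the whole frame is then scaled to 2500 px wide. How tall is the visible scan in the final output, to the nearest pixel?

1046 px

Fitted into 1401×934, the scan spans the width; its height is 1401 / 2.390 ≈ 586.19 px.
Resizing to 2500 px wide multiplies everything by 1.7844: 586.19 → 1046.03 px.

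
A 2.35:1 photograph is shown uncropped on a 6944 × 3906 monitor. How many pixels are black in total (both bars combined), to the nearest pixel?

6604483 pixels

Since 2.350 > 1.778, the photograph is width-limited.
Content height = 6944 / 2.350 ≈ 2954.8936 px.
Leftover height: 3906 − 2954.8936 = 951.1064 px.
Across the 6944-px span: 951.1064 × 6944 ≈ 6604483 px.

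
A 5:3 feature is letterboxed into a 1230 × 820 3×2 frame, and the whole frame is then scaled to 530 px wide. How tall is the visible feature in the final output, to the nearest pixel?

Fitted into 1230×820, the feature spans the width; its height is 1230 × 3/5 ≈ 738.00 px.
The frame scales by 530/1230 = 0.4309; 738.00 × 0.4309 ≈ 318.00 px.

318 px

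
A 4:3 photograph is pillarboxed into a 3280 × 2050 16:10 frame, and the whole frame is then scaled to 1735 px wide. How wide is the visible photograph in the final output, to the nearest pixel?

In the 3280×2050 frame the photograph fills the height: width = 2050 × 4/3 ≈ 2733.33 px.
The frame scales by 1735/3280 = 0.5290; 2733.33 × 0.5290 ≈ 1445.83 px.

1446 px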